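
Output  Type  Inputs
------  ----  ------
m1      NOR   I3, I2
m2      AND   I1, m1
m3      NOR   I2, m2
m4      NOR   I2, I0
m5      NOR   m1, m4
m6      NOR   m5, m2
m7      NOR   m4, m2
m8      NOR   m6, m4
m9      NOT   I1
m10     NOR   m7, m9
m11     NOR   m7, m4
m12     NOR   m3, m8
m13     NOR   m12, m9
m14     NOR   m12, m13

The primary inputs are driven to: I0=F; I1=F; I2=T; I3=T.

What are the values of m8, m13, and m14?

m8 = T, m13 = F, m14 = T

m1 = I3 NOR I2 = T NOR T = F
m2 = I1 AND m1 = F AND F = F
m3 = I2 NOR m2 = T NOR F = F
m4 = I2 NOR I0 = T NOR F = F
m5 = m1 NOR m4 = F NOR F = T
m6 = m5 NOR m2 = T NOR F = F
m8 = m6 NOR m4 = F NOR F = T
m9 = NOT I1 = NOT F = T
m12 = m3 NOR m8 = F NOR T = F
m13 = m12 NOR m9 = F NOR T = F
m14 = m12 NOR m13 = F NOR F = T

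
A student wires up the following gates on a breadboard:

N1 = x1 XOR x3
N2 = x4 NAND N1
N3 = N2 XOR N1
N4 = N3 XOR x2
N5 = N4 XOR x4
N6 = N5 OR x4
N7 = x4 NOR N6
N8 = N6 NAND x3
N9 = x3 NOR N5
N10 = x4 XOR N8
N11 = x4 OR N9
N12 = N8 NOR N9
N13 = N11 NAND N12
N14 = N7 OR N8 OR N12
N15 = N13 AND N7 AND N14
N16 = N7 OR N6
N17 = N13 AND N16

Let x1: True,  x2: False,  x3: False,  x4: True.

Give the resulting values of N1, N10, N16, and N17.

N1 = x1 XOR x3 = True XOR False = True
N2 = x4 NAND N1 = True NAND True = False
N3 = N2 XOR N1 = False XOR True = True
N4 = N3 XOR x2 = True XOR False = True
N5 = N4 XOR x4 = True XOR True = False
N6 = N5 OR x4 = False OR True = True
N7 = x4 NOR N6 = True NOR True = False
N8 = N6 NAND x3 = True NAND False = True
N9 = x3 NOR N5 = False NOR False = True
N10 = x4 XOR N8 = True XOR True = False
N11 = x4 OR N9 = True OR True = True
N12 = N8 NOR N9 = True NOR True = False
N13 = N11 NAND N12 = True NAND False = True
N16 = N7 OR N6 = False OR True = True
N17 = N13 AND N16 = True AND True = True

N1 = True, N10 = False, N16 = True, N17 = True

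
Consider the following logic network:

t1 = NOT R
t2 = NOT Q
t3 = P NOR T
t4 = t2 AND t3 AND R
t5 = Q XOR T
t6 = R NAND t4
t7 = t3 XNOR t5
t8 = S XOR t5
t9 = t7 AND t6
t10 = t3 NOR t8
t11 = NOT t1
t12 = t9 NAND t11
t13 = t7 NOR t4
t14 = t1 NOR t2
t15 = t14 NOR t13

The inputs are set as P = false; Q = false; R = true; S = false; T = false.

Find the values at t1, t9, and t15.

t1 = false, t9 = false, t15 = true

t1 = NOT R = NOT true = false
t2 = NOT Q = NOT false = true
t3 = P NOR T = false NOR false = true
t4 = t2 AND t3 AND R = true AND true AND true = true
t5 = Q XOR T = false XOR false = false
t6 = R NAND t4 = true NAND true = false
t7 = t3 XNOR t5 = true XNOR false = false
t9 = t7 AND t6 = false AND false = false
t13 = t7 NOR t4 = false NOR true = false
t14 = t1 NOR t2 = false NOR true = false
t15 = t14 NOR t13 = false NOR false = true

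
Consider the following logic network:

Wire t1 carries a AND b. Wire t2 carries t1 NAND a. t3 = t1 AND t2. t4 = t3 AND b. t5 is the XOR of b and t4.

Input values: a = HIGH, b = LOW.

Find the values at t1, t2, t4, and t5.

t1 = LOW, t2 = HIGH, t4 = LOW, t5 = LOW

t1 = a AND b = HIGH AND LOW = LOW
t2 = t1 NAND a = LOW NAND HIGH = HIGH
t3 = t1 AND t2 = LOW AND HIGH = LOW
t4 = t3 AND b = LOW AND LOW = LOW
t5 = b XOR t4 = LOW XOR LOW = LOW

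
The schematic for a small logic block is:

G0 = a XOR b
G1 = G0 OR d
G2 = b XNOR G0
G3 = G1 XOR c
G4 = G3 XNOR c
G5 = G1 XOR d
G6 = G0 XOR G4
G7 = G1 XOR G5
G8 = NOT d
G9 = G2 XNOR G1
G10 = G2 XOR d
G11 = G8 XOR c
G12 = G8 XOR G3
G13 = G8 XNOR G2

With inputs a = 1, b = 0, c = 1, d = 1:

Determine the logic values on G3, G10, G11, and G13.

G0 = a XOR b = 1 XOR 0 = 1
G1 = G0 OR d = 1 OR 1 = 1
G2 = b XNOR G0 = 0 XNOR 1 = 0
G3 = G1 XOR c = 1 XOR 1 = 0
G8 = NOT d = NOT 1 = 0
G10 = G2 XOR d = 0 XOR 1 = 1
G11 = G8 XOR c = 0 XOR 1 = 1
G13 = G8 XNOR G2 = 0 XNOR 0 = 1

G3 = 0, G10 = 1, G11 = 1, G13 = 1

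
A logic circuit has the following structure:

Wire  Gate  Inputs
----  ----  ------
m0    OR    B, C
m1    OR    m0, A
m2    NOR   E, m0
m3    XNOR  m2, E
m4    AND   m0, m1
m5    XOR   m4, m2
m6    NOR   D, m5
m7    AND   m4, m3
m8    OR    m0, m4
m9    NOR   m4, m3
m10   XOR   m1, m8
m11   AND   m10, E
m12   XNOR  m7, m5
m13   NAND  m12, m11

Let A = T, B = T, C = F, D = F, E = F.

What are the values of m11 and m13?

m11 = F; m13 = T

m0 = B OR C = T OR F = T
m1 = m0 OR A = T OR T = T
m2 = E NOR m0 = F NOR T = F
m3 = m2 XNOR E = F XNOR F = T
m4 = m0 AND m1 = T AND T = T
m5 = m4 XOR m2 = T XOR F = T
m7 = m4 AND m3 = T AND T = T
m8 = m0 OR m4 = T OR T = T
m10 = m1 XOR m8 = T XOR T = F
m11 = m10 AND E = F AND F = F
m12 = m7 XNOR m5 = T XNOR T = T
m13 = m12 NAND m11 = T NAND F = T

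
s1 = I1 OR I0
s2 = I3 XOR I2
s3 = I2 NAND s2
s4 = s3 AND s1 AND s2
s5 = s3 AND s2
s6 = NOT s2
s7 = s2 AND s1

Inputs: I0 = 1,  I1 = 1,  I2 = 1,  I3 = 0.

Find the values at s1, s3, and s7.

s1 = I1 OR I0 = 1 OR 1 = 1
s2 = I3 XOR I2 = 0 XOR 1 = 1
s3 = I2 NAND s2 = 1 NAND 1 = 0
s7 = s2 AND s1 = 1 AND 1 = 1

s1 = 1, s3 = 0, s7 = 1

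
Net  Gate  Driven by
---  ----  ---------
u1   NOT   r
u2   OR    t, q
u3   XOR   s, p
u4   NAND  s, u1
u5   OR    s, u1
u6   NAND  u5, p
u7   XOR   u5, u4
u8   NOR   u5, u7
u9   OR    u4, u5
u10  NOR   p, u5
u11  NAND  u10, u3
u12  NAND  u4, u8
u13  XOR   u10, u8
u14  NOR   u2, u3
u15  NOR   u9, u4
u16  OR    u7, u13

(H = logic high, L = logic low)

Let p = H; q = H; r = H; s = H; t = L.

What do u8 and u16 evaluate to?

u8 = L  u16 = L

u1 = NOT r = NOT H = L
u4 = s NAND u1 = H NAND L = H
u5 = s OR u1 = H OR L = H
u7 = u5 XOR u4 = H XOR H = L
u8 = u5 NOR u7 = H NOR L = L
u10 = p NOR u5 = H NOR H = L
u13 = u10 XOR u8 = L XOR L = L
u16 = u7 OR u13 = L OR L = L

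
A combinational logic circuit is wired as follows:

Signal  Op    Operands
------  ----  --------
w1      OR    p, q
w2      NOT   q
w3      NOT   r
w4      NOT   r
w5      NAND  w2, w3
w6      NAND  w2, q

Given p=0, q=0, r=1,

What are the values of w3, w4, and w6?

w3 = 0, w4 = 0, w6 = 1

w2 = NOT q = NOT 0 = 1
w3 = NOT r = NOT 1 = 0
w4 = NOT r = NOT 1 = 0
w6 = w2 NAND q = 1 NAND 0 = 1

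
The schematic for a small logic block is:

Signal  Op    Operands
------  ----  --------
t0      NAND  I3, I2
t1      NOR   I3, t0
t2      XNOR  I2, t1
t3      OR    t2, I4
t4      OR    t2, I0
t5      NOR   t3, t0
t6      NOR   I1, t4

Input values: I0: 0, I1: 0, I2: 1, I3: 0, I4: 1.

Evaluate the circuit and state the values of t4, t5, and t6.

t4 = 0; t5 = 0; t6 = 1

t0 = I3 NAND I2 = 0 NAND 1 = 1
t1 = I3 NOR t0 = 0 NOR 1 = 0
t2 = I2 XNOR t1 = 1 XNOR 0 = 0
t3 = t2 OR I4 = 0 OR 1 = 1
t4 = t2 OR I0 = 0 OR 0 = 0
t5 = t3 NOR t0 = 1 NOR 1 = 0
t6 = I1 NOR t4 = 0 NOR 0 = 1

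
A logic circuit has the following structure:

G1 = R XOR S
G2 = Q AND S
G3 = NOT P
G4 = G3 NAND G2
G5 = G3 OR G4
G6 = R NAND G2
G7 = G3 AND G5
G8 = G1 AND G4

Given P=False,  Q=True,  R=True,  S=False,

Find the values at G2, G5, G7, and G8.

G1 = R XOR S = True XOR False = True
G2 = Q AND S = True AND False = False
G3 = NOT P = NOT False = True
G4 = G3 NAND G2 = True NAND False = True
G5 = G3 OR G4 = True OR True = True
G7 = G3 AND G5 = True AND True = True
G8 = G1 AND G4 = True AND True = True

G2 = False, G5 = True, G7 = True, G8 = True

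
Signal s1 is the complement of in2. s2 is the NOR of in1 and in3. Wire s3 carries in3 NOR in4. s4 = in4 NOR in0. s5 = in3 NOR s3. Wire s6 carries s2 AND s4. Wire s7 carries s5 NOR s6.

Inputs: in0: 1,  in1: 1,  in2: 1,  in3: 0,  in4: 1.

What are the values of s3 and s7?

s3 = 0  s7 = 0

s2 = in1 NOR in3 = 1 NOR 0 = 0
s3 = in3 NOR in4 = 0 NOR 1 = 0
s4 = in4 NOR in0 = 1 NOR 1 = 0
s5 = in3 NOR s3 = 0 NOR 0 = 1
s6 = s2 AND s4 = 0 AND 0 = 0
s7 = s5 NOR s6 = 1 NOR 0 = 0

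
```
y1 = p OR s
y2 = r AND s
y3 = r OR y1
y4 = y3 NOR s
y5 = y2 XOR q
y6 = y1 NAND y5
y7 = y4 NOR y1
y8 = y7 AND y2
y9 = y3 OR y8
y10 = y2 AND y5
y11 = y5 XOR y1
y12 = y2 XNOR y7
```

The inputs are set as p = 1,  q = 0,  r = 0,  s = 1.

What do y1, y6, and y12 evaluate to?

y1 = p OR s = 1 OR 1 = 1
y2 = r AND s = 0 AND 1 = 0
y3 = r OR y1 = 0 OR 1 = 1
y4 = y3 NOR s = 1 NOR 1 = 0
y5 = y2 XOR q = 0 XOR 0 = 0
y6 = y1 NAND y5 = 1 NAND 0 = 1
y7 = y4 NOR y1 = 0 NOR 1 = 0
y12 = y2 XNOR y7 = 0 XNOR 0 = 1

y1 = 1, y6 = 1, y12 = 1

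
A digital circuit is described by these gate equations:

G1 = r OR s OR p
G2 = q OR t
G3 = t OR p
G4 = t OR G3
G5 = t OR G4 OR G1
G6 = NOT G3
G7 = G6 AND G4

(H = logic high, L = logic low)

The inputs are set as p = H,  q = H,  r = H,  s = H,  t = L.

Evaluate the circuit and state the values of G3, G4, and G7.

G3 = H  G4 = H  G7 = L

G3 = t OR p = L OR H = H
G4 = t OR G3 = L OR H = H
G6 = NOT G3 = NOT H = L
G7 = G6 AND G4 = L AND H = L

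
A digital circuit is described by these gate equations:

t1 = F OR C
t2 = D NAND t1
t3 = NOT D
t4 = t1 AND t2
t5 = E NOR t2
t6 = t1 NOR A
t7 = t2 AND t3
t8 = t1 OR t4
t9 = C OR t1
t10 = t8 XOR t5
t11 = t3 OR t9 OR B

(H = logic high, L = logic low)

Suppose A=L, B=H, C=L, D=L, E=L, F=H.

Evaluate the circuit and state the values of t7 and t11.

t7 = H, t11 = H

t1 = F OR C = H OR L = H
t2 = D NAND t1 = L NAND H = H
t3 = NOT D = NOT L = H
t7 = t2 AND t3 = H AND H = H
t9 = C OR t1 = L OR H = H
t11 = t3 OR t9 OR B = H OR H OR H = H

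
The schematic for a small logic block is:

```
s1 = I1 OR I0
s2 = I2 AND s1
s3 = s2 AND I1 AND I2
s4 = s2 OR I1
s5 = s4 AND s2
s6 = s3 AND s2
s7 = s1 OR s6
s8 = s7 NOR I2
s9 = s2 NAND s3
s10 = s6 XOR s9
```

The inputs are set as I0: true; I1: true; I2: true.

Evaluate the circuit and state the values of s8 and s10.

s1 = I1 OR I0 = true OR true = true
s2 = I2 AND s1 = true AND true = true
s3 = s2 AND I1 AND I2 = true AND true AND true = true
s6 = s3 AND s2 = true AND true = true
s7 = s1 OR s6 = true OR true = true
s8 = s7 NOR I2 = true NOR true = false
s9 = s2 NAND s3 = true NAND true = false
s10 = s6 XOR s9 = true XOR false = true

s8 = false  s10 = true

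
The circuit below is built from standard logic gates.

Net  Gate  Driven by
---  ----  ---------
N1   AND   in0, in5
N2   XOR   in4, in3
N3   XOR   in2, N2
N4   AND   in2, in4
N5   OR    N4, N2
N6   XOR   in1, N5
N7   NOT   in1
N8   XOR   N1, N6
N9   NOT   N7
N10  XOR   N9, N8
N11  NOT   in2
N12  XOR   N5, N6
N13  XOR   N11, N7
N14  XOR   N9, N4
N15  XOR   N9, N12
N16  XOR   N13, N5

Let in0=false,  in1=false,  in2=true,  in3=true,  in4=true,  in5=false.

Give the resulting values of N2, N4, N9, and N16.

N2 = in4 XOR in3 = true XOR true = false
N4 = in2 AND in4 = true AND true = true
N5 = N4 OR N2 = true OR false = true
N7 = NOT in1 = NOT false = true
N9 = NOT N7 = NOT true = false
N11 = NOT in2 = NOT true = false
N13 = N11 XOR N7 = false XOR true = true
N16 = N13 XOR N5 = true XOR true = false

N2 = false; N4 = true; N9 = false; N16 = false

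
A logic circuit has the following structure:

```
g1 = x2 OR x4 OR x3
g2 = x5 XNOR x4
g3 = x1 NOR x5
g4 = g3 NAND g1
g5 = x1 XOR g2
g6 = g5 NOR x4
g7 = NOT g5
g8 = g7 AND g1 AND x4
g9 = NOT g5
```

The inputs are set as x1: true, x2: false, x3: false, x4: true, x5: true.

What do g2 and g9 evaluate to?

g2 = x5 XNOR x4 = true XNOR true = true
g5 = x1 XOR g2 = true XOR true = false
g9 = NOT g5 = NOT false = true

g2 = true, g9 = true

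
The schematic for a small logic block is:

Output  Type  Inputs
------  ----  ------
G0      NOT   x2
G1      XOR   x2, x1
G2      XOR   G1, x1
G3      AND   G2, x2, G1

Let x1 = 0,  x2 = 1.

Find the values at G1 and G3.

G1 = x2 XOR x1 = 1 XOR 0 = 1
G2 = G1 XOR x1 = 1 XOR 0 = 1
G3 = G2 AND x2 AND G1 = 1 AND 1 AND 1 = 1

G1 = 1, G3 = 1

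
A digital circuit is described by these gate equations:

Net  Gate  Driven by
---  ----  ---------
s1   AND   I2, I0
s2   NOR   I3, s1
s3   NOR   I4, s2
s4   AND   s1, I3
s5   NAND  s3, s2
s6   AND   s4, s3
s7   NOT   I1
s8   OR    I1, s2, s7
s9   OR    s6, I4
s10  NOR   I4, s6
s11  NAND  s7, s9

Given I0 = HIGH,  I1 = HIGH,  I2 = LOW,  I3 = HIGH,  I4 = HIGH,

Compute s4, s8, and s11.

s1 = I2 AND I0 = LOW AND HIGH = LOW
s2 = I3 NOR s1 = HIGH NOR LOW = LOW
s3 = I4 NOR s2 = HIGH NOR LOW = LOW
s4 = s1 AND I3 = LOW AND HIGH = LOW
s6 = s4 AND s3 = LOW AND LOW = LOW
s7 = NOT I1 = NOT HIGH = LOW
s8 = I1 OR s2 OR s7 = HIGH OR LOW OR LOW = HIGH
s9 = s6 OR I4 = LOW OR HIGH = HIGH
s11 = s7 NAND s9 = LOW NAND HIGH = HIGH

s4 = LOW, s8 = HIGH, s11 = HIGH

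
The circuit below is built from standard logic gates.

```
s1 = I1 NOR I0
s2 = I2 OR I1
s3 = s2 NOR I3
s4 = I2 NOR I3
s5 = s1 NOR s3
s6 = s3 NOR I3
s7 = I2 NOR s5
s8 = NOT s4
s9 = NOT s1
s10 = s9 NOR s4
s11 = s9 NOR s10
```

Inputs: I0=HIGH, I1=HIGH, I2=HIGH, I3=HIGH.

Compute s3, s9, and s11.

s3 = LOW, s9 = HIGH, s11 = LOW

s1 = I1 NOR I0 = HIGH NOR HIGH = LOW
s2 = I2 OR I1 = HIGH OR HIGH = HIGH
s3 = s2 NOR I3 = HIGH NOR HIGH = LOW
s4 = I2 NOR I3 = HIGH NOR HIGH = LOW
s9 = NOT s1 = NOT LOW = HIGH
s10 = s9 NOR s4 = HIGH NOR LOW = LOW
s11 = s9 NOR s10 = HIGH NOR LOW = LOW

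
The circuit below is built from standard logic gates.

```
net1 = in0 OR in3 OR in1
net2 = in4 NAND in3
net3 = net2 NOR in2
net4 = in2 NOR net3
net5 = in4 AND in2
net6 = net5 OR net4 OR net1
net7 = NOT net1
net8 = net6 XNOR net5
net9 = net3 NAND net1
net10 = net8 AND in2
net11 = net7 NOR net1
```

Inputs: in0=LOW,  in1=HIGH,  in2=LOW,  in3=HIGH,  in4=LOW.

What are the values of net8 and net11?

net1 = in0 OR in3 OR in1 = LOW OR HIGH OR HIGH = HIGH
net2 = in4 NAND in3 = LOW NAND HIGH = HIGH
net3 = net2 NOR in2 = HIGH NOR LOW = LOW
net4 = in2 NOR net3 = LOW NOR LOW = HIGH
net5 = in4 AND in2 = LOW AND LOW = LOW
net6 = net5 OR net4 OR net1 = LOW OR HIGH OR HIGH = HIGH
net7 = NOT net1 = NOT HIGH = LOW
net8 = net6 XNOR net5 = HIGH XNOR LOW = LOW
net11 = net7 NOR net1 = LOW NOR HIGH = LOW

net8 = LOW  net11 = LOW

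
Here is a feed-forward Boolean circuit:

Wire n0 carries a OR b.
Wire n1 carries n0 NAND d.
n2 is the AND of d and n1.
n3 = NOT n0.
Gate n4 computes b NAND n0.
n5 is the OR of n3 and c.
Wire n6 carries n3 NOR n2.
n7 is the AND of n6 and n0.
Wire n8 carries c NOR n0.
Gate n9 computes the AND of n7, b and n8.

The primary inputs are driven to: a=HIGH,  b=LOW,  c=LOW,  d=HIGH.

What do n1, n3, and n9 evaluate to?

n0 = a OR b = HIGH OR LOW = HIGH
n1 = n0 NAND d = HIGH NAND HIGH = LOW
n2 = d AND n1 = HIGH AND LOW = LOW
n3 = NOT n0 = NOT HIGH = LOW
n6 = n3 NOR n2 = LOW NOR LOW = HIGH
n7 = n6 AND n0 = HIGH AND HIGH = HIGH
n8 = c NOR n0 = LOW NOR HIGH = LOW
n9 = n7 AND b AND n8 = HIGH AND LOW AND LOW = LOW

n1 = LOW; n3 = LOW; n9 = LOW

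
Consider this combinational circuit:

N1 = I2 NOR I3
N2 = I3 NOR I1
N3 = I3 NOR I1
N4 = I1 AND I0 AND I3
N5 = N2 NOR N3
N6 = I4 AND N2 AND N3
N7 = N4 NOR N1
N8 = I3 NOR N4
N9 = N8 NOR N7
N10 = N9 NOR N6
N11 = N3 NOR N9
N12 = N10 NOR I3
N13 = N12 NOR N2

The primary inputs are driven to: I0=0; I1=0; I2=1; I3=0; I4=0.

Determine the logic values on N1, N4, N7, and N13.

N1 = I2 NOR I3 = 1 NOR 0 = 0
N2 = I3 NOR I1 = 0 NOR 0 = 1
N3 = I3 NOR I1 = 0 NOR 0 = 1
N4 = I1 AND I0 AND I3 = 0 AND 0 AND 0 = 0
N6 = I4 AND N2 AND N3 = 0 AND 1 AND 1 = 0
N7 = N4 NOR N1 = 0 NOR 0 = 1
N8 = I3 NOR N4 = 0 NOR 0 = 1
N9 = N8 NOR N7 = 1 NOR 1 = 0
N10 = N9 NOR N6 = 0 NOR 0 = 1
N12 = N10 NOR I3 = 1 NOR 0 = 0
N13 = N12 NOR N2 = 0 NOR 1 = 0

N1 = 0  N4 = 0  N7 = 1  N13 = 0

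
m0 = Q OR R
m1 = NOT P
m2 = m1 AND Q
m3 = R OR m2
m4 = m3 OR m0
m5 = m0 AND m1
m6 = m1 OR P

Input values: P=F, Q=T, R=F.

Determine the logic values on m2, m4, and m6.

m2 = T, m4 = T, m6 = T

m0 = Q OR R = T OR F = T
m1 = NOT P = NOT F = T
m2 = m1 AND Q = T AND T = T
m3 = R OR m2 = F OR T = T
m4 = m3 OR m0 = T OR T = T
m6 = m1 OR P = T OR F = T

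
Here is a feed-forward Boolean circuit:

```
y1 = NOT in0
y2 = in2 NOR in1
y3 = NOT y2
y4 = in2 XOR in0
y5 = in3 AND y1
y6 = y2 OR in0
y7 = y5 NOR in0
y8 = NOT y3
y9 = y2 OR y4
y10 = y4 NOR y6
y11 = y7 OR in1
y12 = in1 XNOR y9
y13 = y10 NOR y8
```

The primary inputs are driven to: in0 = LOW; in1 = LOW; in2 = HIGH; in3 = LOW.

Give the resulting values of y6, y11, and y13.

y1 = NOT in0 = NOT LOW = HIGH
y2 = in2 NOR in1 = HIGH NOR LOW = LOW
y3 = NOT y2 = NOT LOW = HIGH
y4 = in2 XOR in0 = HIGH XOR LOW = HIGH
y5 = in3 AND y1 = LOW AND HIGH = LOW
y6 = y2 OR in0 = LOW OR LOW = LOW
y7 = y5 NOR in0 = LOW NOR LOW = HIGH
y8 = NOT y3 = NOT HIGH = LOW
y10 = y4 NOR y6 = HIGH NOR LOW = LOW
y11 = y7 OR in1 = HIGH OR LOW = HIGH
y13 = y10 NOR y8 = LOW NOR LOW = HIGH

y6 = LOW, y11 = HIGH, y13 = HIGH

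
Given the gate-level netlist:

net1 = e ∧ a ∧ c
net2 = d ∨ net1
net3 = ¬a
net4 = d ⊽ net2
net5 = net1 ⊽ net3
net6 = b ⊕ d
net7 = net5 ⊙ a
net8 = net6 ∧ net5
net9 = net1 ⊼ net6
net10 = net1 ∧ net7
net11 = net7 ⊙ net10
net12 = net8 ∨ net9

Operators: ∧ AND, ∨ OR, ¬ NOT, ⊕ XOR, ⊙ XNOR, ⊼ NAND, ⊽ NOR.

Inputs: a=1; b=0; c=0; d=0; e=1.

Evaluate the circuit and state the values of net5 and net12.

net5 = 1; net12 = 1

net1 = e AND a AND c = 1 AND 1 AND 0 = 0
net3 = NOT a = NOT 1 = 0
net5 = net1 NOR net3 = 0 NOR 0 = 1
net6 = b XOR d = 0 XOR 0 = 0
net8 = net6 AND net5 = 0 AND 1 = 0
net9 = net1 NAND net6 = 0 NAND 0 = 1
net12 = net8 OR net9 = 0 OR 1 = 1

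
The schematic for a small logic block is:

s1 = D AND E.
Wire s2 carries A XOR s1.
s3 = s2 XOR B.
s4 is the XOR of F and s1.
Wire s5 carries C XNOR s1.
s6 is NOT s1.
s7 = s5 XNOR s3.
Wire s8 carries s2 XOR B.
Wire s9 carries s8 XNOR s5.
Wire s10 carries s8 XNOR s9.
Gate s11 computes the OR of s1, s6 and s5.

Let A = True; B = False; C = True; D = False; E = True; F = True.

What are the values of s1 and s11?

s1 = False  s11 = True

s1 = D AND E = False AND True = False
s5 = C XNOR s1 = True XNOR False = False
s6 = NOT s1 = NOT False = True
s11 = s1 OR s6 OR s5 = False OR True OR False = True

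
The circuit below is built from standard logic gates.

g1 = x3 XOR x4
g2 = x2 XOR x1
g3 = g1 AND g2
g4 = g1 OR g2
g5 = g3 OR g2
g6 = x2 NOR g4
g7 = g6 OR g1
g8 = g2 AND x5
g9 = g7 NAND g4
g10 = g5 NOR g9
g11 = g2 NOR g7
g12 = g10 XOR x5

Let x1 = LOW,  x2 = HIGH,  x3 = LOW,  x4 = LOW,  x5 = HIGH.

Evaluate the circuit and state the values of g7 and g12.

g1 = x3 XOR x4 = LOW XOR LOW = LOW
g2 = x2 XOR x1 = HIGH XOR LOW = HIGH
g3 = g1 AND g2 = LOW AND HIGH = LOW
g4 = g1 OR g2 = LOW OR HIGH = HIGH
g5 = g3 OR g2 = LOW OR HIGH = HIGH
g6 = x2 NOR g4 = HIGH NOR HIGH = LOW
g7 = g6 OR g1 = LOW OR LOW = LOW
g9 = g7 NAND g4 = LOW NAND HIGH = HIGH
g10 = g5 NOR g9 = HIGH NOR HIGH = LOW
g12 = g10 XOR x5 = LOW XOR HIGH = HIGH

g7 = LOW, g12 = HIGH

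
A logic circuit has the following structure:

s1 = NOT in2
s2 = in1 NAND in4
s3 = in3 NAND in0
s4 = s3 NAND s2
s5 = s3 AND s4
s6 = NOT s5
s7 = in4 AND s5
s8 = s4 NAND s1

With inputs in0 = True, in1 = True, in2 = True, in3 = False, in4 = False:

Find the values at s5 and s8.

s5 = False; s8 = True

s1 = NOT in2 = NOT True = False
s2 = in1 NAND in4 = True NAND False = True
s3 = in3 NAND in0 = False NAND True = True
s4 = s3 NAND s2 = True NAND True = False
s5 = s3 AND s4 = True AND False = False
s8 = s4 NAND s1 = False NAND False = True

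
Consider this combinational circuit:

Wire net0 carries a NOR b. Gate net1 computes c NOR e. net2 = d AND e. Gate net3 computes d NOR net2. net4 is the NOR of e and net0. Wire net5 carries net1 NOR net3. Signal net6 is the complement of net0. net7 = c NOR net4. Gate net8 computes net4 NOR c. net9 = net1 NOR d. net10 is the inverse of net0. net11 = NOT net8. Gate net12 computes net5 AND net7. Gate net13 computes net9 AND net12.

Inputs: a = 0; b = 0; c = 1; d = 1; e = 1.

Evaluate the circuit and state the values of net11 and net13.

net0 = a NOR b = 0 NOR 0 = 1
net1 = c NOR e = 1 NOR 1 = 0
net2 = d AND e = 1 AND 1 = 1
net3 = d NOR net2 = 1 NOR 1 = 0
net4 = e NOR net0 = 1 NOR 1 = 0
net5 = net1 NOR net3 = 0 NOR 0 = 1
net7 = c NOR net4 = 1 NOR 0 = 0
net8 = net4 NOR c = 0 NOR 1 = 0
net9 = net1 NOR d = 0 NOR 1 = 0
net11 = NOT net8 = NOT 0 = 1
net12 = net5 AND net7 = 1 AND 0 = 0
net13 = net9 AND net12 = 0 AND 0 = 0

net11 = 1, net13 = 0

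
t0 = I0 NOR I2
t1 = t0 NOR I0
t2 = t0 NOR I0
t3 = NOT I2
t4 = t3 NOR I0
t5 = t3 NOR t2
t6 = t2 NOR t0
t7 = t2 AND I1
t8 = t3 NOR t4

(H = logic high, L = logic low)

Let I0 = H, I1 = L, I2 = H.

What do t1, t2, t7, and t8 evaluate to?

t0 = I0 NOR I2 = H NOR H = L
t1 = t0 NOR I0 = L NOR H = L
t2 = t0 NOR I0 = L NOR H = L
t3 = NOT I2 = NOT H = L
t4 = t3 NOR I0 = L NOR H = L
t7 = t2 AND I1 = L AND L = L
t8 = t3 NOR t4 = L NOR L = H

t1 = L, t2 = L, t7 = L, t8 = H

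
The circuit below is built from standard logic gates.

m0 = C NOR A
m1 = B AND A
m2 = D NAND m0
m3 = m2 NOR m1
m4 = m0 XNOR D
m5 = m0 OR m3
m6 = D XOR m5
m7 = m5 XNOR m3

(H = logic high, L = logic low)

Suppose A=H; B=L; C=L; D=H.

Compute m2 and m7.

m0 = C NOR A = L NOR H = L
m1 = B AND A = L AND H = L
m2 = D NAND m0 = H NAND L = H
m3 = m2 NOR m1 = H NOR L = L
m5 = m0 OR m3 = L OR L = L
m7 = m5 XNOR m3 = L XNOR L = H

m2 = H, m7 = H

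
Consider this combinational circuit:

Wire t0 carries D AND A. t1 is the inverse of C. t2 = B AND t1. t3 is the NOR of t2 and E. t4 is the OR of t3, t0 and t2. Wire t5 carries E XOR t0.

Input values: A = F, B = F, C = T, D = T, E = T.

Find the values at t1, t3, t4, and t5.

t0 = D AND A = T AND F = F
t1 = NOT C = NOT T = F
t2 = B AND t1 = F AND F = F
t3 = t2 NOR E = F NOR T = F
t4 = t3 OR t0 OR t2 = F OR F OR F = F
t5 = E XOR t0 = T XOR F = T

t1 = F, t3 = F, t4 = F, t5 = T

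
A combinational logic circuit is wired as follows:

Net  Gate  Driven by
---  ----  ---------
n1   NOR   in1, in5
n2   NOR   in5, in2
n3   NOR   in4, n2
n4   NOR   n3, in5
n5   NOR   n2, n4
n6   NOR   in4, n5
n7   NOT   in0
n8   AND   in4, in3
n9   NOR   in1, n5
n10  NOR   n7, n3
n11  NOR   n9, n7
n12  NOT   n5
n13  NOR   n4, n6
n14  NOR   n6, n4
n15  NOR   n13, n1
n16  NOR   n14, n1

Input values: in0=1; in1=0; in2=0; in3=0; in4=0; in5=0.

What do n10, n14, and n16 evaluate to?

n1 = in1 NOR in5 = 0 NOR 0 = 1
n2 = in5 NOR in2 = 0 NOR 0 = 1
n3 = in4 NOR n2 = 0 NOR 1 = 0
n4 = n3 NOR in5 = 0 NOR 0 = 1
n5 = n2 NOR n4 = 1 NOR 1 = 0
n6 = in4 NOR n5 = 0 NOR 0 = 1
n7 = NOT in0 = NOT 1 = 0
n10 = n7 NOR n3 = 0 NOR 0 = 1
n14 = n6 NOR n4 = 1 NOR 1 = 0
n16 = n14 NOR n1 = 0 NOR 1 = 0

n10 = 1, n14 = 0, n16 = 0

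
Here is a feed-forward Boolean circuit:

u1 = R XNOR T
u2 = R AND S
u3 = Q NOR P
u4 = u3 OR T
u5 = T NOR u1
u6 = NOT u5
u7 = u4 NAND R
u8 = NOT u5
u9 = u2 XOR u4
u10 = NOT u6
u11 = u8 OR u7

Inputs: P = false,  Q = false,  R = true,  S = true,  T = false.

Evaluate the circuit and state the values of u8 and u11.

u8 = false  u11 = false

u1 = R XNOR T = true XNOR false = false
u3 = Q NOR P = false NOR false = true
u4 = u3 OR T = true OR false = true
u5 = T NOR u1 = false NOR false = true
u7 = u4 NAND R = true NAND true = false
u8 = NOT u5 = NOT true = false
u11 = u8 OR u7 = false OR false = false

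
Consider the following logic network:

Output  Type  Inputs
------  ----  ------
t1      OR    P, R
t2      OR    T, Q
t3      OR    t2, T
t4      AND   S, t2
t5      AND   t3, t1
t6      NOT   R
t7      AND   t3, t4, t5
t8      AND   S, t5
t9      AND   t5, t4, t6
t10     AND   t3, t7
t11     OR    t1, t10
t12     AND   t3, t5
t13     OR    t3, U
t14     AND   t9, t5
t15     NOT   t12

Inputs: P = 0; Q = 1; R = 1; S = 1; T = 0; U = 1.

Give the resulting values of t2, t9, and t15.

t1 = P OR R = 0 OR 1 = 1
t2 = T OR Q = 0 OR 1 = 1
t3 = t2 OR T = 1 OR 0 = 1
t4 = S AND t2 = 1 AND 1 = 1
t5 = t3 AND t1 = 1 AND 1 = 1
t6 = NOT R = NOT 1 = 0
t9 = t5 AND t4 AND t6 = 1 AND 1 AND 0 = 0
t12 = t3 AND t5 = 1 AND 1 = 1
t15 = NOT t12 = NOT 1 = 0

t2 = 1, t9 = 0, t15 = 0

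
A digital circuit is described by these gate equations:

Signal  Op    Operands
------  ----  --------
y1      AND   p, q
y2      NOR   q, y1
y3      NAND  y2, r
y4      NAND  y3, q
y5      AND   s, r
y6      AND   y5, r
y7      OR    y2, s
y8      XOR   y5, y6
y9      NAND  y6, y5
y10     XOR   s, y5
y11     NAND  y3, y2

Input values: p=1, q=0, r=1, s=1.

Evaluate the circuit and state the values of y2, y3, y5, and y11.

y2 = 1; y3 = 0; y5 = 1; y11 = 1

y1 = p AND q = 1 AND 0 = 0
y2 = q NOR y1 = 0 NOR 0 = 1
y3 = y2 NAND r = 1 NAND 1 = 0
y5 = s AND r = 1 AND 1 = 1
y11 = y3 NAND y2 = 0 NAND 1 = 1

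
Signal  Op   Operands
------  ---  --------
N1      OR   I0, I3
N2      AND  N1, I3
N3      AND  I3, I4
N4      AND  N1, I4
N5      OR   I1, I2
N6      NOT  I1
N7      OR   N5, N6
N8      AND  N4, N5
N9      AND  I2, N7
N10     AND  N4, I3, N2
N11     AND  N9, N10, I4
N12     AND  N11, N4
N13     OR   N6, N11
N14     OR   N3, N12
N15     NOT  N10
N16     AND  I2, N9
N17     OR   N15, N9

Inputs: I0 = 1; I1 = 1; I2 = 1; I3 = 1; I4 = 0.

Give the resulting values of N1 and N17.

N1 = I0 OR I3 = 1 OR 1 = 1
N2 = N1 AND I3 = 1 AND 1 = 1
N4 = N1 AND I4 = 1 AND 0 = 0
N5 = I1 OR I2 = 1 OR 1 = 1
N6 = NOT I1 = NOT 1 = 0
N7 = N5 OR N6 = 1 OR 0 = 1
N9 = I2 AND N7 = 1 AND 1 = 1
N10 = N4 AND I3 AND N2 = 0 AND 1 AND 1 = 0
N15 = NOT N10 = NOT 0 = 1
N17 = N15 OR N9 = 1 OR 1 = 1

N1 = 1, N17 = 1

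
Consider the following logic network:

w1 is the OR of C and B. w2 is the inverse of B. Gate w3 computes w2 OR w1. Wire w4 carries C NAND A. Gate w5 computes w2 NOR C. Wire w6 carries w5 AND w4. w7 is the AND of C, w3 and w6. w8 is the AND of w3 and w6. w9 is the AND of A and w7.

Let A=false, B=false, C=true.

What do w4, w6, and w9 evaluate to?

w4 = true  w6 = false  w9 = false

w1 = C OR B = true OR false = true
w2 = NOT B = NOT false = true
w3 = w2 OR w1 = true OR true = true
w4 = C NAND A = true NAND false = true
w5 = w2 NOR C = true NOR true = false
w6 = w5 AND w4 = false AND true = false
w7 = C AND w3 AND w6 = true AND true AND false = false
w9 = A AND w7 = false AND false = false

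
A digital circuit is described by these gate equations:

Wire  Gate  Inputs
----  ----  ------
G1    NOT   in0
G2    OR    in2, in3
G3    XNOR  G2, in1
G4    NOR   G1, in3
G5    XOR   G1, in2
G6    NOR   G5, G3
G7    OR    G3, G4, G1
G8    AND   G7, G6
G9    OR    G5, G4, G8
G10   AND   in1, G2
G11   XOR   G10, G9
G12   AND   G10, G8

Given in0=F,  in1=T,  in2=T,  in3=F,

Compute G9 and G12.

G9 = F  G12 = F

G1 = NOT in0 = NOT F = T
G2 = in2 OR in3 = T OR F = T
G3 = G2 XNOR in1 = T XNOR T = T
G4 = G1 NOR in3 = T NOR F = F
G5 = G1 XOR in2 = T XOR T = F
G6 = G5 NOR G3 = F NOR T = F
G7 = G3 OR G4 OR G1 = T OR F OR T = T
G8 = G7 AND G6 = T AND F = F
G9 = G5 OR G4 OR G8 = F OR F OR F = F
G10 = in1 AND G2 = T AND T = T
G12 = G10 AND G8 = T AND F = F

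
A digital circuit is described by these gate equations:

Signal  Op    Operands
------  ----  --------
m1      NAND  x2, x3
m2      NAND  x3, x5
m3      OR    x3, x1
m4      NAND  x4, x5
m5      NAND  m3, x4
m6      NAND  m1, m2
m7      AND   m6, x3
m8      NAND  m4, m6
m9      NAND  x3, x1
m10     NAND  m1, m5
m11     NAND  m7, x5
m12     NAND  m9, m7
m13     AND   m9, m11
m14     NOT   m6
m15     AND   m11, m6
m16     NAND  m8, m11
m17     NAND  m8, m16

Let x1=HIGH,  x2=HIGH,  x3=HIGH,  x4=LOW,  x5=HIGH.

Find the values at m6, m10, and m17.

m1 = x2 NAND x3 = HIGH NAND HIGH = LOW
m2 = x3 NAND x5 = HIGH NAND HIGH = LOW
m3 = x3 OR x1 = HIGH OR HIGH = HIGH
m4 = x4 NAND x5 = LOW NAND HIGH = HIGH
m5 = m3 NAND x4 = HIGH NAND LOW = HIGH
m6 = m1 NAND m2 = LOW NAND LOW = HIGH
m7 = m6 AND x3 = HIGH AND HIGH = HIGH
m8 = m4 NAND m6 = HIGH NAND HIGH = LOW
m10 = m1 NAND m5 = LOW NAND HIGH = HIGH
m11 = m7 NAND x5 = HIGH NAND HIGH = LOW
m16 = m8 NAND m11 = LOW NAND LOW = HIGH
m17 = m8 NAND m16 = LOW NAND HIGH = HIGH

m6 = HIGH, m10 = HIGH, m17 = HIGH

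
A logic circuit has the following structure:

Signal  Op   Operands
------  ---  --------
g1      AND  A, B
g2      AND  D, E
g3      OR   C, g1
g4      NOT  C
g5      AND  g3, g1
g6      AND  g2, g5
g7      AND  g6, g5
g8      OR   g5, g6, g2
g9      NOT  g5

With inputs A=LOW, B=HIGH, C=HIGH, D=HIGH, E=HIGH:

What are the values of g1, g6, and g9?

g1 = LOW, g6 = LOW, g9 = HIGH

g1 = A AND B = LOW AND HIGH = LOW
g2 = D AND E = HIGH AND HIGH = HIGH
g3 = C OR g1 = HIGH OR LOW = HIGH
g5 = g3 AND g1 = HIGH AND LOW = LOW
g6 = g2 AND g5 = HIGH AND LOW = LOW
g9 = NOT g5 = NOT LOW = HIGH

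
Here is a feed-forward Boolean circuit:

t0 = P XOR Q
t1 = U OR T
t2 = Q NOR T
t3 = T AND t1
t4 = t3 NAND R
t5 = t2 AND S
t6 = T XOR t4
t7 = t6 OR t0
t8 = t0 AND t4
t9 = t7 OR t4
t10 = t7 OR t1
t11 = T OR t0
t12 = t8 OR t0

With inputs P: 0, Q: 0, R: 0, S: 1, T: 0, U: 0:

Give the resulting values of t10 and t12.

t10 = 1; t12 = 0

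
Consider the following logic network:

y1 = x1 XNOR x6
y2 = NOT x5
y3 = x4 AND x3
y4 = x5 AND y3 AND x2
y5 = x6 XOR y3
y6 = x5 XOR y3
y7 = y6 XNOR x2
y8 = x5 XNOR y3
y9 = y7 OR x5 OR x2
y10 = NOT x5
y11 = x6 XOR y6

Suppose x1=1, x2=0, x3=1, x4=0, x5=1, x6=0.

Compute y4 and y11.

y3 = x4 AND x3 = 0 AND 1 = 0
y4 = x5 AND y3 AND x2 = 1 AND 0 AND 0 = 0
y6 = x5 XOR y3 = 1 XOR 0 = 1
y11 = x6 XOR y6 = 0 XOR 1 = 1

y4 = 0, y11 = 1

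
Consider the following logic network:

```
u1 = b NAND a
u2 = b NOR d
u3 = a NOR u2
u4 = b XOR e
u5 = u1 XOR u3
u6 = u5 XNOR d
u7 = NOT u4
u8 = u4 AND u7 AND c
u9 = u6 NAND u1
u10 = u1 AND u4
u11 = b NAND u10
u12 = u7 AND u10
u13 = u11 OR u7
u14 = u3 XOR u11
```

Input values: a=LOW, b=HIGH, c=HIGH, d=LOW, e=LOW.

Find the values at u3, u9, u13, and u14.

u1 = b NAND a = HIGH NAND LOW = HIGH
u2 = b NOR d = HIGH NOR LOW = LOW
u3 = a NOR u2 = LOW NOR LOW = HIGH
u4 = b XOR e = HIGH XOR LOW = HIGH
u5 = u1 XOR u3 = HIGH XOR HIGH = LOW
u6 = u5 XNOR d = LOW XNOR LOW = HIGH
u7 = NOT u4 = NOT HIGH = LOW
u9 = u6 NAND u1 = HIGH NAND HIGH = LOW
u10 = u1 AND u4 = HIGH AND HIGH = HIGH
u11 = b NAND u10 = HIGH NAND HIGH = LOW
u13 = u11 OR u7 = LOW OR LOW = LOW
u14 = u3 XOR u11 = HIGH XOR LOW = HIGH

u3 = HIGH, u9 = LOW, u13 = LOW, u14 = HIGH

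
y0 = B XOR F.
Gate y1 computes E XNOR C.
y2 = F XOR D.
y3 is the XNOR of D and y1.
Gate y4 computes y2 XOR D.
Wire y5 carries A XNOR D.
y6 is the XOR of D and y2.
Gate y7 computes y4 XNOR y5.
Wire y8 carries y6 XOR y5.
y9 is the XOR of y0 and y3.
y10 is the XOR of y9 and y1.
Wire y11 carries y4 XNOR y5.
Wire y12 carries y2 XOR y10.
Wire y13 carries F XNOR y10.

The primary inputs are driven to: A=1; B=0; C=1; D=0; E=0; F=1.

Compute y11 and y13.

y11 = 0  y13 = 0

y0 = B XOR F = 0 XOR 1 = 1
y1 = E XNOR C = 0 XNOR 1 = 0
y2 = F XOR D = 1 XOR 0 = 1
y3 = D XNOR y1 = 0 XNOR 0 = 1
y4 = y2 XOR D = 1 XOR 0 = 1
y5 = A XNOR D = 1 XNOR 0 = 0
y9 = y0 XOR y3 = 1 XOR 1 = 0
y10 = y9 XOR y1 = 0 XOR 0 = 0
y11 = y4 XNOR y5 = 1 XNOR 0 = 0
y13 = F XNOR y10 = 1 XNOR 0 = 0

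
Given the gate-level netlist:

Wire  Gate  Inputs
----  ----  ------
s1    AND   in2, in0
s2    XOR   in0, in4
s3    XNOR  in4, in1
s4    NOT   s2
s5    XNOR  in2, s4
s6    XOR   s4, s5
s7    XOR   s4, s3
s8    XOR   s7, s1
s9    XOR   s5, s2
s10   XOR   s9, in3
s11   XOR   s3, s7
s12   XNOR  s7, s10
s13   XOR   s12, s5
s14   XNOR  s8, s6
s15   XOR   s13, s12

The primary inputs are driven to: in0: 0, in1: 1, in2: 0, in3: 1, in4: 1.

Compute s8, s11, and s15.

s8 = 1  s11 = 0  s15 = 1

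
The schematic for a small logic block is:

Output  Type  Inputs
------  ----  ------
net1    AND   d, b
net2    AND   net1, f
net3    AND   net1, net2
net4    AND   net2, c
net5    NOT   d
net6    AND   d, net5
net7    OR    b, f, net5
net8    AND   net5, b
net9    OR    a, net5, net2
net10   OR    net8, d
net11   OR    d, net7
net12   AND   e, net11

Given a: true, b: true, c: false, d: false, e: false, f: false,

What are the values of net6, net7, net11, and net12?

net6 = false, net7 = true, net11 = true, net12 = false

net5 = NOT d = NOT false = true
net6 = d AND net5 = false AND true = false
net7 = b OR f OR net5 = true OR false OR true = true
net11 = d OR net7 = false OR true = true
net12 = e AND net11 = false AND true = false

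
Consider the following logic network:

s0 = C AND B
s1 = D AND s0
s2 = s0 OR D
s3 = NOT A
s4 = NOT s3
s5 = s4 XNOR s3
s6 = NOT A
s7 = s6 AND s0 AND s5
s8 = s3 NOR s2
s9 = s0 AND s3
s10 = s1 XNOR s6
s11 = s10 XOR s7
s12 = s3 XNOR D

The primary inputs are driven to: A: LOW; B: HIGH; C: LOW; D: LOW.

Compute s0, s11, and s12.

s0 = LOW  s11 = LOW  s12 = LOW

s0 = C AND B = LOW AND HIGH = LOW
s1 = D AND s0 = LOW AND LOW = LOW
s3 = NOT A = NOT LOW = HIGH
s4 = NOT s3 = NOT HIGH = LOW
s5 = s4 XNOR s3 = LOW XNOR HIGH = LOW
s6 = NOT A = NOT LOW = HIGH
s7 = s6 AND s0 AND s5 = HIGH AND LOW AND LOW = LOW
s10 = s1 XNOR s6 = LOW XNOR HIGH = LOW
s11 = s10 XOR s7 = LOW XOR LOW = LOW
s12 = s3 XNOR D = HIGH XNOR LOW = LOW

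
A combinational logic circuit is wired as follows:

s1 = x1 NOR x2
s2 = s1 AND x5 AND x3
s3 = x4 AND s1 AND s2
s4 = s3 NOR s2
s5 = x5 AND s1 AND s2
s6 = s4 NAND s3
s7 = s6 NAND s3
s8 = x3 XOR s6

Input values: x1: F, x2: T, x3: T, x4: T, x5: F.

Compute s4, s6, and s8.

s1 = x1 NOR x2 = F NOR T = F
s2 = s1 AND x5 AND x3 = F AND F AND T = F
s3 = x4 AND s1 AND s2 = T AND F AND F = F
s4 = s3 NOR s2 = F NOR F = T
s6 = s4 NAND s3 = T NAND F = T
s8 = x3 XOR s6 = T XOR T = F

s4 = T, s6 = T, s8 = F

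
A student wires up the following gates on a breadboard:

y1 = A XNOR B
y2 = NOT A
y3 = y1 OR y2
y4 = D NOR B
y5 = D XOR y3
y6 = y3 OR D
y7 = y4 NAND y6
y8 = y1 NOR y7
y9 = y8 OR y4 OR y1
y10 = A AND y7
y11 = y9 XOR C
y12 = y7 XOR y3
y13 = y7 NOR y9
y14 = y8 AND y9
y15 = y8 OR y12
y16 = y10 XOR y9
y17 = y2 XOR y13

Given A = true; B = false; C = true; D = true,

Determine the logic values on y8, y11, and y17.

y8 = false, y11 = true, y17 = false

y1 = A XNOR B = true XNOR false = false
y2 = NOT A = NOT true = false
y3 = y1 OR y2 = false OR false = false
y4 = D NOR B = true NOR false = false
y6 = y3 OR D = false OR true = true
y7 = y4 NAND y6 = false NAND true = true
y8 = y1 NOR y7 = false NOR true = false
y9 = y8 OR y4 OR y1 = false OR false OR false = false
y11 = y9 XOR C = false XOR true = true
y13 = y7 NOR y9 = true NOR false = false
y17 = y2 XOR y13 = false XOR false = false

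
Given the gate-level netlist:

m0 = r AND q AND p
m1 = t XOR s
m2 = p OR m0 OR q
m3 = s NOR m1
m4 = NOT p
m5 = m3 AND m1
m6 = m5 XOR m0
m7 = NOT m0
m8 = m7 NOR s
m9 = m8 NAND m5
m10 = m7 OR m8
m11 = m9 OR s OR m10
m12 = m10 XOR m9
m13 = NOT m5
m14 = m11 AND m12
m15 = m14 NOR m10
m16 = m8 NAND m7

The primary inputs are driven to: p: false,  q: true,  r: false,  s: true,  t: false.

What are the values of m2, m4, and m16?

m2 = true, m4 = true, m16 = true

m0 = r AND q AND p = false AND true AND false = false
m2 = p OR m0 OR q = false OR false OR true = true
m4 = NOT p = NOT false = true
m7 = NOT m0 = NOT false = true
m8 = m7 NOR s = true NOR true = false
m16 = m8 NAND m7 = false NAND true = true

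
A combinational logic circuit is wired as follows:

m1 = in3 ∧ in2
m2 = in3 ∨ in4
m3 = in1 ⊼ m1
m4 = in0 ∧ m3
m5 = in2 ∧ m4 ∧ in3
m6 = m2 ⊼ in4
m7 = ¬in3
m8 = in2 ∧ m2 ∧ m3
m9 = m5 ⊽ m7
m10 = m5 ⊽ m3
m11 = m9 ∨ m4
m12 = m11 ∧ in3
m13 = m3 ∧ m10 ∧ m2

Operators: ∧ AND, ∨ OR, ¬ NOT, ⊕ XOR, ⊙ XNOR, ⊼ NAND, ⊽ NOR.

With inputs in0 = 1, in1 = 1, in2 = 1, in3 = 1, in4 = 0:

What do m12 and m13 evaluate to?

m12 = 1; m13 = 0

m1 = in3 AND in2 = 1 AND 1 = 1
m2 = in3 OR in4 = 1 OR 0 = 1
m3 = in1 NAND m1 = 1 NAND 1 = 0
m4 = in0 AND m3 = 1 AND 0 = 0
m5 = in2 AND m4 AND in3 = 1 AND 0 AND 1 = 0
m7 = NOT in3 = NOT 1 = 0
m9 = m5 NOR m7 = 0 NOR 0 = 1
m10 = m5 NOR m3 = 0 NOR 0 = 1
m11 = m9 OR m4 = 1 OR 0 = 1
m12 = m11 AND in3 = 1 AND 1 = 1
m13 = m3 AND m10 AND m2 = 0 AND 1 AND 1 = 0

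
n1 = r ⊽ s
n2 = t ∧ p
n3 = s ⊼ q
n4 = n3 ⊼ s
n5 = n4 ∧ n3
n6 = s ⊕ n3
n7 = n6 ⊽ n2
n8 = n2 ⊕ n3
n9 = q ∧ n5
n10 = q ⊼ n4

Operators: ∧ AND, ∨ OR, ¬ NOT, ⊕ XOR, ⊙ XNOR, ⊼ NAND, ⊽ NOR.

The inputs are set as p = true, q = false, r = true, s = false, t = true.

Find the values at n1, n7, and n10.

n1 = false, n7 = false, n10 = true

n1 = r NOR s = true NOR false = false
n2 = t AND p = true AND true = true
n3 = s NAND q = false NAND false = true
n4 = n3 NAND s = true NAND false = true
n6 = s XOR n3 = false XOR true = true
n7 = n6 NOR n2 = true NOR true = false
n10 = q NAND n4 = false NAND true = true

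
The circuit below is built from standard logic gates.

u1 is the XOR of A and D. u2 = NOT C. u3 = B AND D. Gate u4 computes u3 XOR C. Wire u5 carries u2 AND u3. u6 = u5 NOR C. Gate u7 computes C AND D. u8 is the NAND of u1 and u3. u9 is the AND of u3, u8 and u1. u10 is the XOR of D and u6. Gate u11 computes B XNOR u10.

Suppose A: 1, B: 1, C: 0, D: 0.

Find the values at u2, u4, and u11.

u2 = 1, u4 = 0, u11 = 1

u2 = NOT C = NOT 0 = 1
u3 = B AND D = 1 AND 0 = 0
u4 = u3 XOR C = 0 XOR 0 = 0
u5 = u2 AND u3 = 1 AND 0 = 0
u6 = u5 NOR C = 0 NOR 0 = 1
u10 = D XOR u6 = 0 XOR 1 = 1
u11 = B XNOR u10 = 1 XNOR 1 = 1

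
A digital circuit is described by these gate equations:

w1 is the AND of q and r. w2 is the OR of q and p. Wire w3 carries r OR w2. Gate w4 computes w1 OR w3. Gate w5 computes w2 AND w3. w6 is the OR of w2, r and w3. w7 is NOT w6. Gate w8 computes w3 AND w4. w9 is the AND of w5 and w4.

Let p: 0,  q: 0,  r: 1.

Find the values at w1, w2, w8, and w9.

w1 = 0, w2 = 0, w8 = 1, w9 = 0

w1 = q AND r = 0 AND 1 = 0
w2 = q OR p = 0 OR 0 = 0
w3 = r OR w2 = 1 OR 0 = 1
w4 = w1 OR w3 = 0 OR 1 = 1
w5 = w2 AND w3 = 0 AND 1 = 0
w8 = w3 AND w4 = 1 AND 1 = 1
w9 = w5 AND w4 = 0 AND 1 = 0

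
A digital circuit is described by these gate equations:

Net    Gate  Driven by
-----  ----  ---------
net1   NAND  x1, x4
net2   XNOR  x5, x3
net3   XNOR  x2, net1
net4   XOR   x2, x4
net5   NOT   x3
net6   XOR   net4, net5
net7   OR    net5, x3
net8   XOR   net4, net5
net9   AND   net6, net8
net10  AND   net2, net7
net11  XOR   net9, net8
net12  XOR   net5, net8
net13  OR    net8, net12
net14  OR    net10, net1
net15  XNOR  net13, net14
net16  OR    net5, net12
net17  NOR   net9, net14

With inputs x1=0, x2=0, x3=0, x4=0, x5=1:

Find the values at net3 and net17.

net3 = 0, net17 = 0

net1 = x1 NAND x4 = 0 NAND 0 = 1
net2 = x5 XNOR x3 = 1 XNOR 0 = 0
net3 = x2 XNOR net1 = 0 XNOR 1 = 0
net4 = x2 XOR x4 = 0 XOR 0 = 0
net5 = NOT x3 = NOT 0 = 1
net6 = net4 XOR net5 = 0 XOR 1 = 1
net7 = net5 OR x3 = 1 OR 0 = 1
net8 = net4 XOR net5 = 0 XOR 1 = 1
net9 = net6 AND net8 = 1 AND 1 = 1
net10 = net2 AND net7 = 0 AND 1 = 0
net14 = net10 OR net1 = 0 OR 1 = 1
net17 = net9 NOR net14 = 1 NOR 1 = 0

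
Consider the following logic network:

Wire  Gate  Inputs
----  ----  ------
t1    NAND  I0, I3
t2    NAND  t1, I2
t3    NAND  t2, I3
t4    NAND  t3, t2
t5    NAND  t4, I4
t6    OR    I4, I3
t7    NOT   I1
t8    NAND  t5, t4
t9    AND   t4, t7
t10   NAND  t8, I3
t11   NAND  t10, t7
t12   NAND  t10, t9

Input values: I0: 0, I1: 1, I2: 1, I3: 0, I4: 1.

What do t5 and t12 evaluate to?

t5 = 0, t12 = 1

t1 = I0 NAND I3 = 0 NAND 0 = 1
t2 = t1 NAND I2 = 1 NAND 1 = 0
t3 = t2 NAND I3 = 0 NAND 0 = 1
t4 = t3 NAND t2 = 1 NAND 0 = 1
t5 = t4 NAND I4 = 1 NAND 1 = 0
t7 = NOT I1 = NOT 1 = 0
t8 = t5 NAND t4 = 0 NAND 1 = 1
t9 = t4 AND t7 = 1 AND 0 = 0
t10 = t8 NAND I3 = 1 NAND 0 = 1
t12 = t10 NAND t9 = 1 NAND 0 = 1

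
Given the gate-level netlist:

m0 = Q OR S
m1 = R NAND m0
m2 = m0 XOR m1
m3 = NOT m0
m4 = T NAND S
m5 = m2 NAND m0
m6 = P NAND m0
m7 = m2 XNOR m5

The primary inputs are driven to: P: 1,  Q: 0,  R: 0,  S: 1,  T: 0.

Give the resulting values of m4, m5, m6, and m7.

m4 = 1  m5 = 1  m6 = 0  m7 = 0

m0 = Q OR S = 0 OR 1 = 1
m1 = R NAND m0 = 0 NAND 1 = 1
m2 = m0 XOR m1 = 1 XOR 1 = 0
m4 = T NAND S = 0 NAND 1 = 1
m5 = m2 NAND m0 = 0 NAND 1 = 1
m6 = P NAND m0 = 1 NAND 1 = 0
m7 = m2 XNOR m5 = 0 XNOR 1 = 0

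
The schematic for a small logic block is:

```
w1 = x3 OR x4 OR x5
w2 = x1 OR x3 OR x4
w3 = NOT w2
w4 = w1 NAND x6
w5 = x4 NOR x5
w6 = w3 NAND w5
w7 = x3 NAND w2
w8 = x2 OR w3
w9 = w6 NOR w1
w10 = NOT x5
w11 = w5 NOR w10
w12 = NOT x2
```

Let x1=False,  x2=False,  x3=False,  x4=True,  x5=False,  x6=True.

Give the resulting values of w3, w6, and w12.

w2 = x1 OR x3 OR x4 = False OR False OR True = True
w3 = NOT w2 = NOT True = False
w5 = x4 NOR x5 = True NOR False = False
w6 = w3 NAND w5 = False NAND False = True
w12 = NOT x2 = NOT False = True

w3 = False, w6 = True, w12 = True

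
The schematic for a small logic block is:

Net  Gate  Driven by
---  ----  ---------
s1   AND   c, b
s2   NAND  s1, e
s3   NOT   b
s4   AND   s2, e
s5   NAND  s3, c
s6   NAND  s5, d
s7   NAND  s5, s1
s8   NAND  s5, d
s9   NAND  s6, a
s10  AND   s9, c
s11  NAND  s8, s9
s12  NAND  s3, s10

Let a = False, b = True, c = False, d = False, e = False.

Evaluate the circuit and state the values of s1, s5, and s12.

s1 = False, s5 = True, s12 = True

s1 = c AND b = False AND True = False
s3 = NOT b = NOT True = False
s5 = s3 NAND c = False NAND False = True
s6 = s5 NAND d = True NAND False = True
s9 = s6 NAND a = True NAND False = True
s10 = s9 AND c = True AND False = False
s12 = s3 NAND s10 = False NAND False = True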